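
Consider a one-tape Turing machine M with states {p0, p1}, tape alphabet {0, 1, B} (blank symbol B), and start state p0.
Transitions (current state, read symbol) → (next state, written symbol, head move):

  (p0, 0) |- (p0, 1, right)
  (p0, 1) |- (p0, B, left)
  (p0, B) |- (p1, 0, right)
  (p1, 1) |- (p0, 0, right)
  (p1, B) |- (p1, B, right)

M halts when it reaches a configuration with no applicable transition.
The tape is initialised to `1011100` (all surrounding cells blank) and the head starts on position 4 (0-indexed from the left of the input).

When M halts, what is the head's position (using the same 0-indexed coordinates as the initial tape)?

p0 | 1011[1]00   read 1 → write B, move left, go to p0
p0 | 101[1]B00   read 1 → write B, move left, go to p0
p0 | 10[1]BB00   read 1 → write B, move left, go to p0
p0 | 1[0]BBB00   read 0 → write 1, move right, go to p0
p0 | 11[B]BB00   read B → write 0, move right, go to p1
p1 | 110[B]B00   read B → write B, move right, go to p1
p1 | 110B[B]00   read B → write B, move right, go to p1
p1 | 110BB[0]0
At halt the head is at cell 5.

5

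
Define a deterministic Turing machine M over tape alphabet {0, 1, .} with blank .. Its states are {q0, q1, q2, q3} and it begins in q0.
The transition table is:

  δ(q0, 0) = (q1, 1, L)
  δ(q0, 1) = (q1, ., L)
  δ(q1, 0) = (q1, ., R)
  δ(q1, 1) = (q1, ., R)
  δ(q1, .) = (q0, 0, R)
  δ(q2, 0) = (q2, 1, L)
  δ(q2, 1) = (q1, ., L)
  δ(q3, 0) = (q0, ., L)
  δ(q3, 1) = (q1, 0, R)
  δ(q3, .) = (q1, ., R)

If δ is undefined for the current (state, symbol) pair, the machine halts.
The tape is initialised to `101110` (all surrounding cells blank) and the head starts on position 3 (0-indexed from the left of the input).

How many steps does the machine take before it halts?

10

state=q0 head=3 tape=101[1]10..   (q0,1)→(q1,.,L)
state=q1 head=2 tape=10[1].10..   (q1,1)→(q1,.,R)
state=q1 head=3 tape=10.[.]10..   (q1,.)→(q0,0,R)
state=q0 head=4 tape=10.0[1]0..   (q0,1)→(q1,.,L)
state=q1 head=3 tape=10.[0].0..   (q1,0)→(q1,.,R)
state=q1 head=4 tape=10..[.]0..   (q1,.)→(q0,0,R)
state=q0 head=5 tape=10..0[0]..   (q0,0)→(q1,1,L)
state=q1 head=4 tape=10..[0]1..   (q1,0)→(q1,.,R)
state=q1 head=5 tape=10...[1]..   (q1,1)→(q1,.,R)
state=q1 head=6 tape=10....[.].   (q1,.)→(q0,0,R)
state=q0 head=7 tape=10....0[.]
M halts after 10 transitions.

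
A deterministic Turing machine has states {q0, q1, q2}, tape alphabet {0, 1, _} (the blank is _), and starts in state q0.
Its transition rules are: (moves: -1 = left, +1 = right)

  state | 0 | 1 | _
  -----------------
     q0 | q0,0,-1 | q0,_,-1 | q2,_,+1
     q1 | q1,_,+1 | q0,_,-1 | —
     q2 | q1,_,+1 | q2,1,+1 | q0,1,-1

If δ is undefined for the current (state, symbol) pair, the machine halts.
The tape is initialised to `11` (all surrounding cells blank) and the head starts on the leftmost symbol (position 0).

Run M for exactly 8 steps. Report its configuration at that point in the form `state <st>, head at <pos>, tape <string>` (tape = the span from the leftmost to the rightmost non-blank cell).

state q0, head at 0, tape 1_1

state=q0 head=0 tape=_[1]1_   (q0,1)→(q0,_,-1)
state=q0 head=-1 tape=[_]_1_   (q0,_)→(q2,_,+1)
state=q2 head=0 tape=_[_]1_   (q2,_)→(q0,1,-1)
state=q0 head=-1 tape=[_]11_   (q0,_)→(q2,_,+1)
state=q2 head=0 tape=_[1]1_   (q2,1)→(q2,1,+1)
state=q2 head=1 tape=_1[1]_   (q2,1)→(q2,1,+1)
state=q2 head=2 tape=_11[_]   (q2,_)→(q0,1,-1)
state=q0 head=1 tape=_1[1]1   (q0,1)→(q0,_,-1)
state=q0 head=0 tape=_[1]_1
After 8 steps: state q0, head at 0, tape 1_1.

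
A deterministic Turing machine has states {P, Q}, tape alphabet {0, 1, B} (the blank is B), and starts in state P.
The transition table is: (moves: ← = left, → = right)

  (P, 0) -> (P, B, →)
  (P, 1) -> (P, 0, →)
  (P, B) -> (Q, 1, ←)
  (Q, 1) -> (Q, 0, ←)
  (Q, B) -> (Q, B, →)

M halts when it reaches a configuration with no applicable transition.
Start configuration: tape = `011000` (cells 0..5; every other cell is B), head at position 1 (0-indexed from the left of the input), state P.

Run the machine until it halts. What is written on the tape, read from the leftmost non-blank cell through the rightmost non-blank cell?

000BBB0

state=P head=1 tape=0[1]1000B   (P,1)→(P,0,→)
state=P head=2 tape=00[1]000B   (P,1)→(P,0,→)
state=P head=3 tape=000[0]00B   (P,0)→(P,B,→)
state=P head=4 tape=000B[0]0B   (P,0)→(P,B,→)
state=P head=5 tape=000BB[0]B   (P,0)→(P,B,→)
state=P head=6 tape=000BBB[B]   (P,B)→(Q,1,←)
state=Q head=5 tape=000BB[B]1   (Q,B)→(Q,B,→)
state=Q head=6 tape=000BBB[1]   (Q,1)→(Q,0,←)
state=Q head=5 tape=000BB[B]0   (Q,B)→(Q,B,→)
state=Q head=6 tape=000BBB[0]
The non-blank tape span at halt is 000BBB0.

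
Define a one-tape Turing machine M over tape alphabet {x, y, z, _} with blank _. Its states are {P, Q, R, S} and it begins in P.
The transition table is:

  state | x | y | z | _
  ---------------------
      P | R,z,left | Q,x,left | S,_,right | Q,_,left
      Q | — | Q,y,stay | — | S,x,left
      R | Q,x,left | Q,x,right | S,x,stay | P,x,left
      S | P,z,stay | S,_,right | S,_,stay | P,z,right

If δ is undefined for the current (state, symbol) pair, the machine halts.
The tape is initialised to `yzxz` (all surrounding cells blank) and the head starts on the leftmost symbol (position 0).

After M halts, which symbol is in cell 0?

z

P | __[y]zxz_   read y → write x, move left, go to Q
Q | _[_]xzxz_   read _ → write x, move left, go to S
S | [_]xxzxz_   read _ → write z, move right, go to P
P | z[x]xzxz_   read x → write z, move left, go to R
R | [z]zxzxz_   read z → write x, move stay, go to S
S | [x]zxzxz_   read x → write z, move stay, go to P
P | [z]zxzxz_   read z → write _, move right, go to S
S | _[z]xzxz_   read z → write _, move stay, go to S
S | _[_]xzxz_   read _ → write z, move right, go to P
P | _z[x]zxz_   read x → write z, move left, go to R
R | _[z]zzxz_   read z → write x, move stay, go to S
S | _[x]zzxz_   read x → write z, move stay, go to P
P | _[z]zzxz_   read z → write _, move right, go to S
S | __[z]zxz_   read z → write _, move stay, go to S
S | __[_]zxz_   read _ → write z, move right, go to P
P | __z[z]xz_   read z → write _, move right, go to S
S | __z_[x]z_   read x → write z, move stay, go to P
P | __z_[z]z_   read z → write _, move right, go to S
S | __z__[z]_   read z → write _, move stay, go to S
S | __z__[_]_   read _ → write z, move right, go to P
P | __z__z[_]   read _ → write _, move left, go to Q
Q | __z__[z]_
Cell 0 holds z when M halts.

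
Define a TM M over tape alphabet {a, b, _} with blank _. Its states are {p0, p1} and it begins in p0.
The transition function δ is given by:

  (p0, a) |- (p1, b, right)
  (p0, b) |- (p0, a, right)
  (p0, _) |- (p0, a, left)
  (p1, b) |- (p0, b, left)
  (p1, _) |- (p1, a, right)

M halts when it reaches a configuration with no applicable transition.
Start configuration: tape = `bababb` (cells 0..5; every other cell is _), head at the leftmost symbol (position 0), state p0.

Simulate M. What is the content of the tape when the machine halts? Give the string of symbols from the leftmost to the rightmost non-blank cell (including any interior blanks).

p0 | [b]ababb_   read b → write a, move right, go to p0
p0 | a[a]babb_   read a → write b, move right, go to p1
p1 | ab[b]abb_   read b → write b, move left, go to p0
p0 | a[b]babb_   read b → write a, move right, go to p0
p0 | aa[b]abb_   read b → write a, move right, go to p0
p0 | aaa[a]bb_   read a → write b, move right, go to p1
p1 | aaab[b]b_   read b → write b, move left, go to p0
p0 | aaa[b]bb_   read b → write a, move right, go to p0
p0 | aaaa[b]b_   read b → write a, move right, go to p0
p0 | aaaaa[b]_   read b → write a, move right, go to p0
p0 | aaaaaa[_]   read _ → write a, move left, go to p0
p0 | aaaaa[a]a   read a → write b, move right, go to p1
p1 | aaaaab[a]
The non-blank tape span at halt is aaaaaba.

aaaaaba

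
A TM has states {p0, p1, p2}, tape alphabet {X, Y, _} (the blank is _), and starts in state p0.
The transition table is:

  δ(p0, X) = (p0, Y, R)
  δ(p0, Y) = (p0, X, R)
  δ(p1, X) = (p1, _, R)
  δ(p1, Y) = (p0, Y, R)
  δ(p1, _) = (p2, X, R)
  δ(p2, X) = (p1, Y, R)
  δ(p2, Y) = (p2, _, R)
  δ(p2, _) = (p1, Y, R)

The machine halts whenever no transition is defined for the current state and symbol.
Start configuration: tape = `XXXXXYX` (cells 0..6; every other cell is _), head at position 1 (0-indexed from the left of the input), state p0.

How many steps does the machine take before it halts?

state=p0 head=1 tape=X[X]XXXYX_   (p0,X)→(p0,Y,R)
state=p0 head=2 tape=XY[X]XXYX_   (p0,X)→(p0,Y,R)
state=p0 head=3 tape=XYY[X]XYX_   (p0,X)→(p0,Y,R)
state=p0 head=4 tape=XYYY[X]YX_   (p0,X)→(p0,Y,R)
state=p0 head=5 tape=XYYYY[Y]X_   (p0,Y)→(p0,X,R)
state=p0 head=6 tape=XYYYYX[X]_   (p0,X)→(p0,Y,R)
state=p0 head=7 tape=XYYYYXY[_]
M halts after 6 transitions.

6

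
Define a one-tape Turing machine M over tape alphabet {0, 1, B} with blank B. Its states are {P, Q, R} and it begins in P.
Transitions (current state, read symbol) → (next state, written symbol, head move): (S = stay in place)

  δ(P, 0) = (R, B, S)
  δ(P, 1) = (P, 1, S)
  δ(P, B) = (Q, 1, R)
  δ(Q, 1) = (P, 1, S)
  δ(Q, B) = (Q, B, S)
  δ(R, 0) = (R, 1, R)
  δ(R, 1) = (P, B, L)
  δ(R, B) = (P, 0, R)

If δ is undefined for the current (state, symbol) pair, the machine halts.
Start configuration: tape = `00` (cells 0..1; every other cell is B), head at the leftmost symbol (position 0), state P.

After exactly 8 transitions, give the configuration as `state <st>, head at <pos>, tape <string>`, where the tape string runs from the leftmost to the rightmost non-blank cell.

P | [0]0BB   read 0 → write B, move S, go to R
R | [B]0BB   read B → write 0, move R, go to P
P | 0[0]BB   read 0 → write B, move S, go to R
R | 0[B]BB   read B → write 0, move R, go to P
P | 00[B]B   read B → write 1, move R, go to Q
Q | 001[B]   read B → write B, move S, go to Q
Q | 001[B]   read B → write B, move S, go to Q
Q | 001[B]   read B → write B, move S, go to Q
Q | 001[B]
After 8 steps: state Q, head at 3, tape 001.

state Q, head at 3, tape 001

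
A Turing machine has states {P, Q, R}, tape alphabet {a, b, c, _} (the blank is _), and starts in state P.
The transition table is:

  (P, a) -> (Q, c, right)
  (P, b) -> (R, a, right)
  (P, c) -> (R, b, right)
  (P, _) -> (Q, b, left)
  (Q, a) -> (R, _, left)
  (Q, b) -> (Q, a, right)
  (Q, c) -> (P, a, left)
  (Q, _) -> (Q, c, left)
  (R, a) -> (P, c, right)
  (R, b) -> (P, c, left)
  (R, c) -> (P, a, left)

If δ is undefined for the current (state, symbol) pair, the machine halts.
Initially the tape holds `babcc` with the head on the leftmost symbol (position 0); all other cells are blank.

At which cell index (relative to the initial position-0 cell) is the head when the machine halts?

5

state=P head=0 tape=[b]abcc_   (P,b)→(R,a,right)
state=R head=1 tape=a[a]bcc_   (R,a)→(P,c,right)
state=P head=2 tape=ac[b]cc_   (P,b)→(R,a,right)
state=R head=3 tape=aca[c]c_   (R,c)→(P,a,left)
state=P head=2 tape=ac[a]ac_   (P,a)→(Q,c,right)
state=Q head=3 tape=acc[a]c_   (Q,a)→(R,_,left)
state=R head=2 tape=ac[c]_c_   (R,c)→(P,a,left)
state=P head=1 tape=a[c]a_c_   (P,c)→(R,b,right)
state=R head=2 tape=ab[a]_c_   (R,a)→(P,c,right)
state=P head=3 tape=abc[_]c_   (P,_)→(Q,b,left)
state=Q head=2 tape=ab[c]bc_   (Q,c)→(P,a,left)
state=P head=1 tape=a[b]abc_   (P,b)→(R,a,right)
state=R head=2 tape=aa[a]bc_   (R,a)→(P,c,right)
state=P head=3 tape=aac[b]c_   (P,b)→(R,a,right)
state=R head=4 tape=aaca[c]_   (R,c)→(P,a,left)
state=P head=3 tape=aac[a]a_   (P,a)→(Q,c,right)
state=Q head=4 tape=aacc[a]_   (Q,a)→(R,_,left)
state=R head=3 tape=aac[c]__   (R,c)→(P,a,left)
state=P head=2 tape=aa[c]a__   (P,c)→(R,b,right)
state=R head=3 tape=aab[a]__   (R,a)→(P,c,right)
state=P head=4 tape=aabc[_]_   (P,_)→(Q,b,left)
state=Q head=3 tape=aab[c]b_   (Q,c)→(P,a,left)
state=P head=2 tape=aa[b]ab_   (P,b)→(R,a,right)
state=R head=3 tape=aaa[a]b_   (R,a)→(P,c,right)
state=P head=4 tape=aaac[b]_   (P,b)→(R,a,right)
state=R head=5 tape=aaaca[_]
At halt the head is at cell 5.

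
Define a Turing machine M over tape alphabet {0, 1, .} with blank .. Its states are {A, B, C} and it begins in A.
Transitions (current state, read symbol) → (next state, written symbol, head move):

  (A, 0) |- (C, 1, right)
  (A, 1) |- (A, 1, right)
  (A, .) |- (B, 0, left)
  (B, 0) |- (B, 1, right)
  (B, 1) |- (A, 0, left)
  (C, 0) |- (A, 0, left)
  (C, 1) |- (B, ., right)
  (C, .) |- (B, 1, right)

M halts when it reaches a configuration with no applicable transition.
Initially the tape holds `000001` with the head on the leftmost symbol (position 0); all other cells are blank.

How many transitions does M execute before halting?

14

A | [0]00001.   read 0 → write 1, move right, go to C
C | 1[0]0001.   read 0 → write 0, move left, go to A
A | [1]00001.   read 1 → write 1, move right, go to A
A | 1[0]0001.   read 0 → write 1, move right, go to C
C | 11[0]001.   read 0 → write 0, move left, go to A
A | 1[1]0001.   read 1 → write 1, move right, go to A
A | 11[0]001.   read 0 → write 1, move right, go to C
C | 111[0]01.   read 0 → write 0, move left, go to A
A | 11[1]001.   read 1 → write 1, move right, go to A
A | 111[0]01.   read 0 → write 1, move right, go to C
C | 1111[0]1.   read 0 → write 0, move left, go to A
A | 111[1]01.   read 1 → write 1, move right, go to A
A | 1111[0]1.   read 0 → write 1, move right, go to C
C | 11111[1].   read 1 → write ., move right, go to B
B | 11111.[.]
M halts after 14 transitions.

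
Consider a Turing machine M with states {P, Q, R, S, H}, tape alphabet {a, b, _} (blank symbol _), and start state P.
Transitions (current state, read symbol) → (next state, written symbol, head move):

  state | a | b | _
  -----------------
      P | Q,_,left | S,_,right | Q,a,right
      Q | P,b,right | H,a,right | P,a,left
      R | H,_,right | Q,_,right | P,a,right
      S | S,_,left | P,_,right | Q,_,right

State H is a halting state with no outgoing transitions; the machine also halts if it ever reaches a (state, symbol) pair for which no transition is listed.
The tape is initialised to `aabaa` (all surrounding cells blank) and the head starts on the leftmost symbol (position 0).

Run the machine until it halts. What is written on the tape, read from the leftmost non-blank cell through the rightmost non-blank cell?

state=P head=0 tape=__[a]abaa   (P,a)→(Q,_,left)
state=Q head=-1 tape=_[_]_abaa   (Q,_)→(P,a,left)
state=P head=-2 tape=[_]a_abaa   (P,_)→(Q,a,right)
state=Q head=-1 tape=a[a]_abaa   (Q,a)→(P,b,right)
state=P head=0 tape=ab[_]abaa   (P,_)→(Q,a,right)
state=Q head=1 tape=aba[a]baa   (Q,a)→(P,b,right)
state=P head=2 tape=abab[b]aa   (P,b)→(S,_,right)
state=S head=3 tape=abab_[a]a   (S,a)→(S,_,left)
state=S head=2 tape=abab[_]_a   (S,_)→(Q,_,right)
state=Q head=3 tape=abab_[_]a   (Q,_)→(P,a,left)
state=P head=2 tape=abab[_]aa   (P,_)→(Q,a,right)
state=Q head=3 tape=ababa[a]a   (Q,a)→(P,b,right)
state=P head=4 tape=ababab[a]   (P,a)→(Q,_,left)
state=Q head=3 tape=ababa[b]_   (Q,b)→(H,a,right)
state=H head=4 tape=ababaa[_]
The non-blank tape span at halt is ababaa.

ababaa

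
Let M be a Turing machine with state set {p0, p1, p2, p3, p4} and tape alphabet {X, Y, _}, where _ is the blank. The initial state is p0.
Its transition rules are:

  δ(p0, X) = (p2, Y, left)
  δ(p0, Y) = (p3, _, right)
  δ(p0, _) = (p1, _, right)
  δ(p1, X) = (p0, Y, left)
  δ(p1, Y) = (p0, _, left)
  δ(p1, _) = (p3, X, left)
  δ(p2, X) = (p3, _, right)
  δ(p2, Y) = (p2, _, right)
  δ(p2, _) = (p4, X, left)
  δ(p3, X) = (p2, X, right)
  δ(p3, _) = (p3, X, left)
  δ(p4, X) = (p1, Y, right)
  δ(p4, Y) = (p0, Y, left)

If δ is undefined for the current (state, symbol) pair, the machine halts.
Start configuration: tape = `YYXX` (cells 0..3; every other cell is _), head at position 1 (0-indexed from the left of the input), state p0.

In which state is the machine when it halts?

p0 | Y[Y]XX__   read Y → write _, move right, go to p3
p3 | Y_[X]X__   read X → write X, move right, go to p2
p2 | Y_X[X]__   read X → write _, move right, go to p3
p3 | Y_X_[_]_   read _ → write X, move left, go to p3
p3 | Y_X[_]X_   read _ → write X, move left, go to p3
p3 | Y_[X]XX_   read X → write X, move right, go to p2
p2 | Y_X[X]X_   read X → write _, move right, go to p3
p3 | Y_X_[X]_   read X → write X, move right, go to p2
p2 | Y_X_X[_]   read _ → write X, move left, go to p4
p4 | Y_X_[X]X   read X → write Y, move right, go to p1
p1 | Y_X_Y[X]   read X → write Y, move left, go to p0
p0 | Y_X_[Y]Y   read Y → write _, move right, go to p3
p3 | Y_X__[Y]
No transition is defined for (p3, Y); M halts in state p3.

p3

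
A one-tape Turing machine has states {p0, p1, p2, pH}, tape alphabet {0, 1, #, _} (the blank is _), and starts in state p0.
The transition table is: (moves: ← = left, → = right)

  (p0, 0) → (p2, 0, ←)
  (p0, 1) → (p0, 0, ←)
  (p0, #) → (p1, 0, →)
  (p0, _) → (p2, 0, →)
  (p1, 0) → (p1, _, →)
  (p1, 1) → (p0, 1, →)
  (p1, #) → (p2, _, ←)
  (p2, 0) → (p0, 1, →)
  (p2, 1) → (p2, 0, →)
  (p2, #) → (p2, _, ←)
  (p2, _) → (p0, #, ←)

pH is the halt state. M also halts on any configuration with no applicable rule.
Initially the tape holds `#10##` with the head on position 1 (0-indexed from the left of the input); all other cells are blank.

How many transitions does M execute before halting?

p0 | #[1]0##__   read 1 → write 0, move ←, go to p0
p0 | [#]00##__   read # → write 0, move →, go to p1
p1 | 0[0]0##__   read 0 → write _, move →, go to p1
p1 | 0_[0]##__   read 0 → write _, move →, go to p1
p1 | 0__[#]#__   read # → write _, move ←, go to p2
p2 | 0_[_]_#__   read _ → write #, move ←, go to p0
p0 | 0[_]#_#__   read _ → write 0, move →, go to p2
p2 | 00[#]_#__   read # → write _, move ←, go to p2
p2 | 0[0]__#__   read 0 → write 1, move →, go to p0
p0 | 01[_]_#__   read _ → write 0, move →, go to p2
p2 | 010[_]#__   read _ → write #, move ←, go to p0
p0 | 01[0]##__   read 0 → write 0, move ←, go to p2
p2 | 0[1]0##__   read 1 → write 0, move →, go to p2
p2 | 00[0]##__   read 0 → write 1, move →, go to p0
p0 | 001[#]#__   read # → write 0, move →, go to p1
p1 | 0010[#]__   read # → write _, move ←, go to p2
p2 | 001[0]___   read 0 → write 1, move →, go to p0
p0 | 0011[_]__   read _ → write 0, move →, go to p2
p2 | 00110[_]_   read _ → write #, move ←, go to p0
p0 | 0011[0]#_   read 0 → write 0, move ←, go to p2
p2 | 001[1]0#_   read 1 → write 0, move →, go to p2
p2 | 0010[0]#_   read 0 → write 1, move →, go to p0
p0 | 00101[#]_   read # → write 0, move →, go to p1
p1 | 001010[_]
M halts after 23 transitions.

23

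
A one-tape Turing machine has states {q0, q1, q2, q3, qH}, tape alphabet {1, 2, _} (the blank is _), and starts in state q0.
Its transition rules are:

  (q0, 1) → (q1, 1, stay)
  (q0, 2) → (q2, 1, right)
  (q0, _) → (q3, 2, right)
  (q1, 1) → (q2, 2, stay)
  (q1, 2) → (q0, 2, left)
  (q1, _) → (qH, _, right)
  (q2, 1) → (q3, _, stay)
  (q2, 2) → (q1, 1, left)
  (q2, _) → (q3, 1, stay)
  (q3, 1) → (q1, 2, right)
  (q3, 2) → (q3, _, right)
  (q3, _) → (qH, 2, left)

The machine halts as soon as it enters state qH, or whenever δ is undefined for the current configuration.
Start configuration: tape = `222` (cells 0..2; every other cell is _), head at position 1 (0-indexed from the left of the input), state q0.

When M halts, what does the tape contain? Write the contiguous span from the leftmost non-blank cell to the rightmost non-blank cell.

q0 | _2[2]2__   read 2 → write 1, move right, go to q2
q2 | _21[2]__   read 2 → write 1, move left, go to q1
q1 | _2[1]1__   read 1 → write 2, move stay, go to q2
q2 | _2[2]1__   read 2 → write 1, move left, go to q1
q1 | _[2]11__   read 2 → write 2, move left, go to q0
q0 | [_]211__   read _ → write 2, move right, go to q3
q3 | 2[2]11__   read 2 → write _, move right, go to q3
q3 | 2_[1]1__   read 1 → write 2, move right, go to q1
q1 | 2_2[1]__   read 1 → write 2, move stay, go to q2
q2 | 2_2[2]__   read 2 → write 1, move left, go to q1
q1 | 2_[2]1__   read 2 → write 2, move left, go to q0
q0 | 2[_]21__   read _ → write 2, move right, go to q3
q3 | 22[2]1__   read 2 → write _, move right, go to q3
q3 | 22_[1]__   read 1 → write 2, move right, go to q1
q1 | 22_2[_]_   read _ → write _, move right, go to qH
qH | 22_2_[_]
The non-blank tape span at halt is 22_2.

22_2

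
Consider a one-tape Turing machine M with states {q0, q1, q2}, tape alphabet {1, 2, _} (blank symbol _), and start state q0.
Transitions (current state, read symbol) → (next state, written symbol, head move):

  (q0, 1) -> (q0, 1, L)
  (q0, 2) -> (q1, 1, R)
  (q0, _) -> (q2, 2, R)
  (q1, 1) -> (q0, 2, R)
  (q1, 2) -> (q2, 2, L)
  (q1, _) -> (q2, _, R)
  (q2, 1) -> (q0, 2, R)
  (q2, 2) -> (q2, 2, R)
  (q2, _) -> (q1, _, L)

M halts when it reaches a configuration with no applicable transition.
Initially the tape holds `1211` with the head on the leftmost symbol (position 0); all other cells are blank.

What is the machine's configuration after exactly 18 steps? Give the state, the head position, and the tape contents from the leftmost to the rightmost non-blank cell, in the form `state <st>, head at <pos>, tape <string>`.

state=q0 head=0 tape=_[1]211__   (q0,1)→(q0,1,L)
state=q0 head=-1 tape=[_]1211__   (q0,_)→(q2,2,R)
state=q2 head=0 tape=2[1]211__   (q2,1)→(q0,2,R)
state=q0 head=1 tape=22[2]11__   (q0,2)→(q1,1,R)
state=q1 head=2 tape=221[1]1__   (q1,1)→(q0,2,R)
state=q0 head=3 tape=2212[1]__   (q0,1)→(q0,1,L)
state=q0 head=2 tape=221[2]1__   (q0,2)→(q1,1,R)
state=q1 head=3 tape=2211[1]__   (q1,1)→(q0,2,R)
state=q0 head=4 tape=22112[_]_   (q0,_)→(q2,2,R)
state=q2 head=5 tape=221122[_]   (q2,_)→(q1,_,L)
state=q1 head=4 tape=22112[2]_   (q1,2)→(q2,2,L)
state=q2 head=3 tape=2211[2]2_   (q2,2)→(q2,2,R)
state=q2 head=4 tape=22112[2]_   (q2,2)→(q2,2,R)
state=q2 head=5 tape=221122[_]   (q2,_)→(q1,_,L)
state=q1 head=4 tape=22112[2]_   (q1,2)→(q2,2,L)
state=q2 head=3 tape=2211[2]2_   (q2,2)→(q2,2,R)
state=q2 head=4 tape=22112[2]_   (q2,2)→(q2,2,R)
state=q2 head=5 tape=221122[_]   (q2,_)→(q1,_,L)
state=q1 head=4 tape=22112[2]_
After 18 steps: state q1, head at 4, tape 221122.

state q1, head at 4, tape 221122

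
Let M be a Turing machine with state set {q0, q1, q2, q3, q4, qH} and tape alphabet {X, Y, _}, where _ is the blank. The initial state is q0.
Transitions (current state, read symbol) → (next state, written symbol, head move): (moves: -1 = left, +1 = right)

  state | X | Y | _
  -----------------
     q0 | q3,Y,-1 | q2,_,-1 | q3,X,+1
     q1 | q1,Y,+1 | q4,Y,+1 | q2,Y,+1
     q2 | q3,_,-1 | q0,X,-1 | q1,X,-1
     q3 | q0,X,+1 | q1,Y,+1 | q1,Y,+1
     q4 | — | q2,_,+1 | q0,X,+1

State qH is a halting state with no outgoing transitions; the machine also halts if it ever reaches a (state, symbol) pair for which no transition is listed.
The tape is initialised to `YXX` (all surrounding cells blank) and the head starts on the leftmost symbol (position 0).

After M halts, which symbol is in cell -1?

Y

state=q0 head=0 tape=__[Y]XX   (q0,Y)→(q2,_,-1)
state=q2 head=-1 tape=_[_]_XX   (q2,_)→(q1,X,-1)
state=q1 head=-2 tape=[_]X_XX   (q1,_)→(q2,Y,+1)
state=q2 head=-1 tape=Y[X]_XX   (q2,X)→(q3,_,-1)
state=q3 head=-2 tape=[Y]__XX   (q3,Y)→(q1,Y,+1)
state=q1 head=-1 tape=Y[_]_XX   (q1,_)→(q2,Y,+1)
state=q2 head=0 tape=YY[_]XX   (q2,_)→(q1,X,-1)
state=q1 head=-1 tape=Y[Y]XXX   (q1,Y)→(q4,Y,+1)
state=q4 head=0 tape=YY[X]XX
Cell -1 holds Y when M halts.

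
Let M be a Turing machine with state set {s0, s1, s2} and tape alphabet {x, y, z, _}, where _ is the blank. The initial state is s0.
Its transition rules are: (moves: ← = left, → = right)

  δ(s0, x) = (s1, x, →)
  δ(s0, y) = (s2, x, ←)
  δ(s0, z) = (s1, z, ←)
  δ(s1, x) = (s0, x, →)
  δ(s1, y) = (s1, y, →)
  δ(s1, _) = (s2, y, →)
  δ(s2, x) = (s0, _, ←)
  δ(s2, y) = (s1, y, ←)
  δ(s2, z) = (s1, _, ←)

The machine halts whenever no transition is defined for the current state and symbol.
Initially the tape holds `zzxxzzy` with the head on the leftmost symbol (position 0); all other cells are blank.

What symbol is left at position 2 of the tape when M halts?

s0 | _[z]zxxzzy   read z → write z, move ←, go to s1
s1 | [_]zzxxzzy   read _ → write y, move →, go to s2
s2 | y[z]zxxzzy   read z → write _, move ←, go to s1
s1 | [y]_zxxzzy   read y → write y, move →, go to s1
s1 | y[_]zxxzzy   read _ → write y, move →, go to s2
s2 | yy[z]xxzzy   read z → write _, move ←, go to s1
s1 | y[y]_xxzzy   read y → write y, move →, go to s1
s1 | yy[_]xxzzy   read _ → write y, move →, go to s2
s2 | yyy[x]xzzy   read x → write _, move ←, go to s0
s0 | yy[y]_xzzy   read y → write x, move ←, go to s2
s2 | y[y]x_xzzy   read y → write y, move ←, go to s1
s1 | [y]yx_xzzy   read y → write y, move →, go to s1
s1 | y[y]x_xzzy   read y → write y, move →, go to s1
s1 | yy[x]_xzzy   read x → write x, move →, go to s0
s0 | yyx[_]xzzy
Cell 2 holds _ when M halts.

_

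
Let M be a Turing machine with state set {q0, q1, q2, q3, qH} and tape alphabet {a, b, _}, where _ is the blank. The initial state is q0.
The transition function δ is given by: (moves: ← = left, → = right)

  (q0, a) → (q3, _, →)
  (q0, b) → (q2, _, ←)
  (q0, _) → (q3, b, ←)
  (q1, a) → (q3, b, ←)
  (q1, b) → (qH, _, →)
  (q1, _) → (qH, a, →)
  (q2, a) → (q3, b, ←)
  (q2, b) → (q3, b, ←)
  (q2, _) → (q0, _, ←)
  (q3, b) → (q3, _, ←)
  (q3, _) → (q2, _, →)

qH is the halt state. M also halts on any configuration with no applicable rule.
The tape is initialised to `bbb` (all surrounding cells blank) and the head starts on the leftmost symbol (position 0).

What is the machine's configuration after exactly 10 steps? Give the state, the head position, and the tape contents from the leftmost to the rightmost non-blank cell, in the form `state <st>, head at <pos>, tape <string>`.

q0 | ___[b]bb   read b → write _, move ←, go to q2
q2 | __[_]_bb   read _ → write _, move ←, go to q0
q0 | _[_]__bb   read _ → write b, move ←, go to q3
q3 | [_]b__bb   read _ → write _, move →, go to q2
q2 | _[b]__bb   read b → write b, move ←, go to q3
q3 | [_]b__bb   read _ → write _, move →, go to q2
q2 | _[b]__bb   read b → write b, move ←, go to q3
q3 | [_]b__bb   read _ → write _, move →, go to q2
q2 | _[b]__bb   read b → write b, move ←, go to q3
q3 | [_]b__bb   read _ → write _, move →, go to q2
q2 | _[b]__bb
After 10 steps: state q2, head at -2, tape b__bb.

state q2, head at -2, tape b__bb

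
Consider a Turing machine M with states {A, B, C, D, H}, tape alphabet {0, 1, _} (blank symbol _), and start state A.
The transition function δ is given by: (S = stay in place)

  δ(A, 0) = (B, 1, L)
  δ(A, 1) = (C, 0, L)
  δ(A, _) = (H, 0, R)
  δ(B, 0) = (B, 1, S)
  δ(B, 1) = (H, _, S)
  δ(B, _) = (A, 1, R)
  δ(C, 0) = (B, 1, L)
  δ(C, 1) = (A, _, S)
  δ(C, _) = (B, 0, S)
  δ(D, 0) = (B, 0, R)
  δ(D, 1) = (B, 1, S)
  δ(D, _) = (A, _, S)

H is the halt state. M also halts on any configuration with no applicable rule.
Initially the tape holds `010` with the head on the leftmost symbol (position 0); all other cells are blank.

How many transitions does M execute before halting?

state=A head=0 tape=_[0]10   (A,0)→(B,1,L)
state=B head=-1 tape=[_]110   (B,_)→(A,1,R)
state=A head=0 tape=1[1]10   (A,1)→(C,0,L)
state=C head=-1 tape=[1]010   (C,1)→(A,_,S)
state=A head=-1 tape=[_]010   (A,_)→(H,0,R)
state=H head=0 tape=0[0]10
M halts after 5 transitions.

5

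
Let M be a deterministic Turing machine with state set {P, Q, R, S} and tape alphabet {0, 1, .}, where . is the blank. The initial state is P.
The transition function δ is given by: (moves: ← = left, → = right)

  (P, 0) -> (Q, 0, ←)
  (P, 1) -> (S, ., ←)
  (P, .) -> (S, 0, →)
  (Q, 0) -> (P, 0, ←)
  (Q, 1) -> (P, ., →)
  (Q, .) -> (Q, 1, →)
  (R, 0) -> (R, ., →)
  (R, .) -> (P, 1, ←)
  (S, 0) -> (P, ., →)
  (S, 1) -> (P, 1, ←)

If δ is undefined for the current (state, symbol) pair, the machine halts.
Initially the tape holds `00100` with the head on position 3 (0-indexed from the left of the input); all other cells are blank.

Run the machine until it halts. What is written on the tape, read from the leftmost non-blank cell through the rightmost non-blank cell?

state=P head=3 tape=001[0]0..   (P,0)→(Q,0,←)
state=Q head=2 tape=00[1]00..   (Q,1)→(P,.,→)
state=P head=3 tape=00.[0]0..   (P,0)→(Q,0,←)
state=Q head=2 tape=00[.]00..   (Q,.)→(Q,1,→)
state=Q head=3 tape=001[0]0..   (Q,0)→(P,0,←)
state=P head=2 tape=00[1]00..   (P,1)→(S,.,←)
state=S head=1 tape=0[0].00..   (S,0)→(P,.,→)
state=P head=2 tape=0.[.]00..   (P,.)→(S,0,→)
state=S head=3 tape=0.0[0]0..   (S,0)→(P,.,→)
state=P head=4 tape=0.0.[0]..   (P,0)→(Q,0,←)
state=Q head=3 tape=0.0[.]0..   (Q,.)→(Q,1,→)
state=Q head=4 tape=0.01[0]..   (Q,0)→(P,0,←)
state=P head=3 tape=0.0[1]0..   (P,1)→(S,.,←)
state=S head=2 tape=0.[0].0..   (S,0)→(P,.,→)
state=P head=3 tape=0..[.]0..   (P,.)→(S,0,→)
state=S head=4 tape=0..0[0]..   (S,0)→(P,.,→)
state=P head=5 tape=0..0.[.].   (P,.)→(S,0,→)
state=S head=6 tape=0..0.0[.]
The non-blank tape span at halt is 0..0.0.

0..0.0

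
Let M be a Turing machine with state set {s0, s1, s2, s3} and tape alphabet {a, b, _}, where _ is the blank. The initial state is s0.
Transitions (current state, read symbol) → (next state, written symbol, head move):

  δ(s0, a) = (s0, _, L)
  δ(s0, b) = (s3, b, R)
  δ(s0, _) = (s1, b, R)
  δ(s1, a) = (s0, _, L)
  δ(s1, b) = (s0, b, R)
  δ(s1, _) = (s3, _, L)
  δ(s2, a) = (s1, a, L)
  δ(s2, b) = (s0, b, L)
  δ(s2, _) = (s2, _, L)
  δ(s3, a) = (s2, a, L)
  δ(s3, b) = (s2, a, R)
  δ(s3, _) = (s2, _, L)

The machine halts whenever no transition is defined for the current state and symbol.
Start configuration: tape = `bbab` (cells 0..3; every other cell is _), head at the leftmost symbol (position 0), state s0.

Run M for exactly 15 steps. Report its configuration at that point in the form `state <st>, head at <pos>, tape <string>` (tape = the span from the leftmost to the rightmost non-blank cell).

s0 | _[b]bab   read b → write b, move R, go to s3
s3 | _b[b]ab   read b → write a, move R, go to s2
s2 | _ba[a]b   read a → write a, move L, go to s1
s1 | _b[a]ab   read a → write _, move L, go to s0
s0 | _[b]_ab   read b → write b, move R, go to s3
s3 | _b[_]ab   read _ → write _, move L, go to s2
s2 | _[b]_ab   read b → write b, move L, go to s0
s0 | [_]b_ab   read _ → write b, move R, go to s1
s1 | b[b]_ab   read b → write b, move R, go to s0
s0 | bb[_]ab   read _ → write b, move R, go to s1
s1 | bbb[a]b   read a → write _, move L, go to s0
s0 | bb[b]_b   read b → write b, move R, go to s3
s3 | bbb[_]b   read _ → write _, move L, go to s2
s2 | bb[b]_b   read b → write b, move L, go to s0
s0 | b[b]b_b   read b → write b, move R, go to s3
s3 | bb[b]_b
After 15 steps: state s3, head at 1, tape bbb_b.

state s3, head at 1, tape bbb_b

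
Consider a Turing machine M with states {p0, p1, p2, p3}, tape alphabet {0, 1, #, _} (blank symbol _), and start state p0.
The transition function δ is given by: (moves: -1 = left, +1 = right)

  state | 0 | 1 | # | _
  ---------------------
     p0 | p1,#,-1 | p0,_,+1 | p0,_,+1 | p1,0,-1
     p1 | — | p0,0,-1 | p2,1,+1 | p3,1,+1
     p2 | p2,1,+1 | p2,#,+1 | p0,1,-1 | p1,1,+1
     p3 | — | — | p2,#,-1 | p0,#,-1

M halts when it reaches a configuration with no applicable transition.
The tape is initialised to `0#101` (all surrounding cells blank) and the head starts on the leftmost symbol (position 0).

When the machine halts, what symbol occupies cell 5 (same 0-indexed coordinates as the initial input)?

0

state=p0 head=0 tape=_[0]#101_   (p0,0)→(p1,#,-1)
state=p1 head=-1 tape=[_]##101_   (p1,_)→(p3,1,+1)
state=p3 head=0 tape=1[#]#101_   (p3,#)→(p2,#,-1)
state=p2 head=-1 tape=[1]##101_   (p2,1)→(p2,#,+1)
state=p2 head=0 tape=#[#]#101_   (p2,#)→(p0,1,-1)
state=p0 head=-1 tape=[#]1#101_   (p0,#)→(p0,_,+1)
state=p0 head=0 tape=_[1]#101_   (p0,1)→(p0,_,+1)
state=p0 head=1 tape=__[#]101_   (p0,#)→(p0,_,+1)
state=p0 head=2 tape=___[1]01_   (p0,1)→(p0,_,+1)
state=p0 head=3 tape=____[0]1_   (p0,0)→(p1,#,-1)
state=p1 head=2 tape=___[_]#1_   (p1,_)→(p3,1,+1)
state=p3 head=3 tape=___1[#]1_   (p3,#)→(p2,#,-1)
state=p2 head=2 tape=___[1]#1_   (p2,1)→(p2,#,+1)
state=p2 head=3 tape=___#[#]1_   (p2,#)→(p0,1,-1)
state=p0 head=2 tape=___[#]11_   (p0,#)→(p0,_,+1)
state=p0 head=3 tape=____[1]1_   (p0,1)→(p0,_,+1)
state=p0 head=4 tape=_____[1]_   (p0,1)→(p0,_,+1)
state=p0 head=5 tape=______[_]   (p0,_)→(p1,0,-1)
state=p1 head=4 tape=_____[_]0   (p1,_)→(p3,1,+1)
state=p3 head=5 tape=_____1[0]
Cell 5 holds 0 when M halts.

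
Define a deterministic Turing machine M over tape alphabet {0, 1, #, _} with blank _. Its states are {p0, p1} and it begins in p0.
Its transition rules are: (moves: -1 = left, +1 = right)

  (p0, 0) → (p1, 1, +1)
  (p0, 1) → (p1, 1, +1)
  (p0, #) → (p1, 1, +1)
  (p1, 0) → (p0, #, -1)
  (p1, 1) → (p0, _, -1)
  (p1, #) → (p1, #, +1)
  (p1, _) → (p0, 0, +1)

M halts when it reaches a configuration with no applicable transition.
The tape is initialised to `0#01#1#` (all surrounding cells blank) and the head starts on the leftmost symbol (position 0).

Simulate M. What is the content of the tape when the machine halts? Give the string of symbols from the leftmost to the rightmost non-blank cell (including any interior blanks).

state=p0 head=0 tape=[0]#01#1#__   (p0,0)→(p1,1,+1)
state=p1 head=1 tape=1[#]01#1#__   (p1,#)→(p1,#,+1)
state=p1 head=2 tape=1#[0]1#1#__   (p1,0)→(p0,#,-1)
state=p0 head=1 tape=1[#]#1#1#__   (p0,#)→(p1,1,+1)
state=p1 head=2 tape=11[#]1#1#__   (p1,#)→(p1,#,+1)
state=p1 head=3 tape=11#[1]#1#__   (p1,1)→(p0,_,-1)
state=p0 head=2 tape=11[#]_#1#__   (p0,#)→(p1,1,+1)
state=p1 head=3 tape=111[_]#1#__   (p1,_)→(p0,0,+1)
state=p0 head=4 tape=1110[#]1#__   (p0,#)→(p1,1,+1)
state=p1 head=5 tape=11101[1]#__   (p1,1)→(p0,_,-1)
state=p0 head=4 tape=1110[1]_#__   (p0,1)→(p1,1,+1)
state=p1 head=5 tape=11101[_]#__   (p1,_)→(p0,0,+1)
state=p0 head=6 tape=111010[#]__   (p0,#)→(p1,1,+1)
state=p1 head=7 tape=1110101[_]_   (p1,_)→(p0,0,+1)
state=p0 head=8 tape=11101010[_]
The non-blank tape span at halt is 11101010.

11101010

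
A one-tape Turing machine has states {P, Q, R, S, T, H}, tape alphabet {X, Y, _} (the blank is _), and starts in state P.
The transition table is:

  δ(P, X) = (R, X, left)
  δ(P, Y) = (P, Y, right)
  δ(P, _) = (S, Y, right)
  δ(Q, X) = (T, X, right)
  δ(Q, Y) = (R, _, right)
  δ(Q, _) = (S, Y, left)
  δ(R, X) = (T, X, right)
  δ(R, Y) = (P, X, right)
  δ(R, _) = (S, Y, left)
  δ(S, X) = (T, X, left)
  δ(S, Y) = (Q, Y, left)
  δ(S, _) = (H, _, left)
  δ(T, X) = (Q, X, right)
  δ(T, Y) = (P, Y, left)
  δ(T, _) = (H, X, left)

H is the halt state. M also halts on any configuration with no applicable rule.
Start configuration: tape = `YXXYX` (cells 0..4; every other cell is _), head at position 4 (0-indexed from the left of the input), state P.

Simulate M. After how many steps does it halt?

P | YXXY[X]__   read X → write X, move left, go to R
R | YXX[Y]X__   read Y → write X, move right, go to P
P | YXXX[X]__   read X → write X, move left, go to R
R | YXX[X]X__   read X → write X, move right, go to T
T | YXXX[X]__   read X → write X, move right, go to Q
Q | YXXXX[_]_   read _ → write Y, move left, go to S
S | YXXX[X]Y_   read X → write X, move left, go to T
T | YXX[X]XY_   read X → write X, move right, go to Q
Q | YXXX[X]Y_   read X → write X, move right, go to T
T | YXXXX[Y]_   read Y → write Y, move left, go to P
P | YXXX[X]Y_   read X → write X, move left, go to R
R | YXX[X]XY_   read X → write X, move right, go to T
T | YXXX[X]Y_   read X → write X, move right, go to Q
Q | YXXXX[Y]_   read Y → write _, move right, go to R
R | YXXXX_[_]   read _ → write Y, move left, go to S
S | YXXXX[_]Y   read _ → write _, move left, go to H
H | YXXX[X]_Y
M halts after 16 transitions.

16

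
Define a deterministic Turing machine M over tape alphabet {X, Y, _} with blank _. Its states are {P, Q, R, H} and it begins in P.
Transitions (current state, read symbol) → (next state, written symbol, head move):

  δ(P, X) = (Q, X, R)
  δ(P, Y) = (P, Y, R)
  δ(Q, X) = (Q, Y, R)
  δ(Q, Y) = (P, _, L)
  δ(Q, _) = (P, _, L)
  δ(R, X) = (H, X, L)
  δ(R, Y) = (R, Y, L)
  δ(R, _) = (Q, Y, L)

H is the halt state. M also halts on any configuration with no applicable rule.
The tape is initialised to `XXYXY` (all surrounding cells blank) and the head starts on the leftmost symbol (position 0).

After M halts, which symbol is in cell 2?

P | [X]XYXY   read X → write X, move R, go to Q
Q | X[X]YXY   read X → write Y, move R, go to Q
Q | XY[Y]XY   read Y → write _, move L, go to P
P | X[Y]_XY   read Y → write Y, move R, go to P
P | XY[_]XY
Cell 2 holds _ when M halts.

_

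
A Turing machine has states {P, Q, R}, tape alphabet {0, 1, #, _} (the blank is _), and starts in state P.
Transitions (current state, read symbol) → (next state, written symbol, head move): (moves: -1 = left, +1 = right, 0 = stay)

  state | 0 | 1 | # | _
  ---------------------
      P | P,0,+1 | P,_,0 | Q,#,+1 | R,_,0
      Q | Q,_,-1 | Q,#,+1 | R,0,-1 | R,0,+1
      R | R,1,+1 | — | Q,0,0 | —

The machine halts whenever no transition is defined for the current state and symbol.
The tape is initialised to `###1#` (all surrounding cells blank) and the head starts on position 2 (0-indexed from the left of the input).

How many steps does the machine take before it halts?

state=P head=2 tape=_##[#]1#   (P,#)→(Q,#,+1)
state=Q head=3 tape=_###[1]#   (Q,1)→(Q,#,+1)
state=Q head=4 tape=_####[#]   (Q,#)→(R,0,-1)
state=R head=3 tape=_###[#]0   (R,#)→(Q,0,0)
state=Q head=3 tape=_###[0]0   (Q,0)→(Q,_,-1)
state=Q head=2 tape=_##[#]_0   (Q,#)→(R,0,-1)
state=R head=1 tape=_#[#]0_0   (R,#)→(Q,0,0)
state=Q head=1 tape=_#[0]0_0   (Q,0)→(Q,_,-1)
state=Q head=0 tape=_[#]_0_0   (Q,#)→(R,0,-1)
state=R head=-1 tape=[_]0_0_0
M halts after 9 transitions.

9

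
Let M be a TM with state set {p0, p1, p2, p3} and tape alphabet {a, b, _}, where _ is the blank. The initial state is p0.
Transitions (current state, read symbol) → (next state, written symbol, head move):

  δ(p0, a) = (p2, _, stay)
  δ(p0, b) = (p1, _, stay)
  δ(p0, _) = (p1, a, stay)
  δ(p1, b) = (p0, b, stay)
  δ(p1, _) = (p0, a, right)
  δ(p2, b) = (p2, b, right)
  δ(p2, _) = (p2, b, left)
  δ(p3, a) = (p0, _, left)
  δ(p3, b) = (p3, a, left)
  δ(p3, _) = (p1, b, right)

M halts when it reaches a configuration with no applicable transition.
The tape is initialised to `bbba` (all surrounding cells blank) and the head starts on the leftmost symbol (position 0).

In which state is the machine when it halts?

state=p0 head=0 tape=[b]bba   (p0,b)→(p1,_,stay)
state=p1 head=0 tape=[_]bba   (p1,_)→(p0,a,right)
state=p0 head=1 tape=a[b]ba   (p0,b)→(p1,_,stay)
state=p1 head=1 tape=a[_]ba   (p1,_)→(p0,a,right)
state=p0 head=2 tape=aa[b]a   (p0,b)→(p1,_,stay)
state=p1 head=2 tape=aa[_]a   (p1,_)→(p0,a,right)
state=p0 head=3 tape=aaa[a]   (p0,a)→(p2,_,stay)
state=p2 head=3 tape=aaa[_]   (p2,_)→(p2,b,left)
state=p2 head=2 tape=aa[a]b
No transition is defined for (p2, a); M halts in state p2.

p2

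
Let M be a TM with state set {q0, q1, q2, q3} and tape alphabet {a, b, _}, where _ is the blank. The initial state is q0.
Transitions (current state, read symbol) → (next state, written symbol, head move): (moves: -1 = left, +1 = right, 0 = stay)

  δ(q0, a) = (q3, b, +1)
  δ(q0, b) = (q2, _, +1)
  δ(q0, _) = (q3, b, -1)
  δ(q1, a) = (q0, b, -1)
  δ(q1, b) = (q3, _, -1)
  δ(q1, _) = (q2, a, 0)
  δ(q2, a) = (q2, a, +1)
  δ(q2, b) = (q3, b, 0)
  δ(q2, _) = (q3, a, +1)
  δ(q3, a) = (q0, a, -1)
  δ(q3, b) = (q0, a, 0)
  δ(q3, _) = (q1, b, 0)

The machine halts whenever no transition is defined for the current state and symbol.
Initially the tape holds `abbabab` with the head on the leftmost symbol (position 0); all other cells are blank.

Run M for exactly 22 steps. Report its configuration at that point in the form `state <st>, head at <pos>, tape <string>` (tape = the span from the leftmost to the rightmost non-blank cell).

q0 | [a]bbabab_   read a → write b, move +1, go to q3
q3 | b[b]babab_   read b → write a, move 0, go to q0
q0 | b[a]babab_   read a → write b, move +1, go to q3
q3 | bb[b]abab_   read b → write a, move 0, go to q0
q0 | bb[a]abab_   read a → write b, move +1, go to q3
q3 | bbb[a]bab_   read a → write a, move -1, go to q0
q0 | bb[b]abab_   read b → write _, move +1, go to q2
q2 | bb_[a]bab_   read a → write a, move +1, go to q2
q2 | bb_a[b]ab_   read b → write b, move 0, go to q3
q3 | bb_a[b]ab_   read b → write a, move 0, go to q0
q0 | bb_a[a]ab_   read a → write b, move +1, go to q3
q3 | bb_ab[a]b_   read a → write a, move -1, go to q0
q0 | bb_a[b]ab_   read b → write _, move +1, go to q2
q2 | bb_a_[a]b_   read a → write a, move +1, go to q2
q2 | bb_a_a[b]_   read b → write b, move 0, go to q3
q3 | bb_a_a[b]_   read b → write a, move 0, go to q0
q0 | bb_a_a[a]_   read a → write b, move +1, go to q3
q3 | bb_a_ab[_]   read _ → write b, move 0, go to q1
q1 | bb_a_ab[b]   read b → write _, move -1, go to q3
q3 | bb_a_a[b]_   read b → write a, move 0, go to q0
q0 | bb_a_a[a]_   read a → write b, move +1, go to q3
q3 | bb_a_ab[_]   read _ → write b, move 0, go to q1
q1 | bb_a_ab[b]
After 22 steps: state q1, head at 7, tape bb_a_abb.

state q1, head at 7, tape bb_a_abb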